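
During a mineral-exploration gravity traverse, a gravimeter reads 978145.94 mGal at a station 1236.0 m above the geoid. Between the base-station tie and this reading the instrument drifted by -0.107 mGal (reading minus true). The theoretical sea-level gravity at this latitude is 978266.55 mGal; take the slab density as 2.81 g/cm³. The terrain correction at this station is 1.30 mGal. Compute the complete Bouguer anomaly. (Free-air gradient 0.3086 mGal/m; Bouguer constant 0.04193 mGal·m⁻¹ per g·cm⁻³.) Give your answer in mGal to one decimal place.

Drift-corrected reading = 978145.94 − (-0.107) = 978146.047 mGal
Free-air correction = 0.3086 × 1236.0 = 381.43 mGal
Free-air anomaly = 978146.047 − 978266.55 + (381.43) = 260.927 mGal
Bouguer slab correction = 0.04193 × 2.81 × 1236.0 = 145.63 mGal
Simple Bouguer anomaly = 260.927 − (145.63) = 115.297 mGal
Complete Bouguer anomaly = 115.297 + 1.30 = 116.597 mGal

116.6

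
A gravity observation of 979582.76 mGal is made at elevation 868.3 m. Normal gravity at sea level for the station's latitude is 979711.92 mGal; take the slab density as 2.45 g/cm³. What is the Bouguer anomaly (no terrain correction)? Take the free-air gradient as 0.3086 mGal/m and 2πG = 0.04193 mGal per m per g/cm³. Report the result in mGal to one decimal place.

Free-air correction = 0.3086 × 868.3 = 267.96 mGal
Free-air anomaly = 979582.76 − 979711.92 + (267.96) = 138.80 mGal
Bouguer slab correction = 0.04193 × 2.45 × 868.3 = 89.20 mGal
Simple Bouguer anomaly = 138.80 − (89.20) = 49.60 mGal

49.6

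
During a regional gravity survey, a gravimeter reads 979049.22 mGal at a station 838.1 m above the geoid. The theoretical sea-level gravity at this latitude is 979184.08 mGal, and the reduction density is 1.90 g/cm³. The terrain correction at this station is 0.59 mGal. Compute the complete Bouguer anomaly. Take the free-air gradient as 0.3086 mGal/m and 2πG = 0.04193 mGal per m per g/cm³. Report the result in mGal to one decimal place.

Free-air correction = 0.3086 × 838.1 = 258.64 mGal
Free-air anomaly = 979049.22 − 979184.08 + (258.64) = 123.78 mGal
Bouguer slab correction = 0.04193 × 1.90 × 838.1 = 66.77 mGal
Simple Bouguer anomaly = 123.78 − (66.77) = 57.01 mGal
Complete Bouguer anomaly = 57.01 + 0.59 = 57.60 mGal

57.6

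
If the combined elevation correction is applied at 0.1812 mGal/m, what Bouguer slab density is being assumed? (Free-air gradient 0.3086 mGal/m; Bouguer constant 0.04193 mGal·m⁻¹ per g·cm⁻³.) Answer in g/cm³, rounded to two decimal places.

0.1812 = 0.3086 − 0.04193 × ρ
ρ = (0.3086 − 0.1812) / 0.04193 = 3.04 g/cm³

3.04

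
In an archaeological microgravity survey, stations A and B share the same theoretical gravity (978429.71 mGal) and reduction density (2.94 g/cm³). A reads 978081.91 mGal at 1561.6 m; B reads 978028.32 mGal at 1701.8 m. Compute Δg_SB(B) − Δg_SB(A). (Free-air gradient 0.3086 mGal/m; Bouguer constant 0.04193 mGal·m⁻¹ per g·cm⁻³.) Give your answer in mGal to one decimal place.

Δg_SB(A) = 978081.91 − 978429.71 + 0.3086×1561.6 − 0.04193×2.94×1561.6 = -58.40 mGal
Δg_SB(B) = 978028.32 − 978429.71 + 0.3086×1701.8 − 0.04193×2.94×1701.8 = -86.00 mGal
Difference = -86.00 − (-58.40) = -27.60 mGal

-27.6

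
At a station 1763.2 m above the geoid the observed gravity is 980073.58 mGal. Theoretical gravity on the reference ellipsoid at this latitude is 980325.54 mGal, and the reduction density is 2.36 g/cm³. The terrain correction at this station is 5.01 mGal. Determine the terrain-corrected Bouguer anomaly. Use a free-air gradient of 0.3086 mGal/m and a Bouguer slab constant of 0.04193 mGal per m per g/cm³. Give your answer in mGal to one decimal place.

Free-air correction = 0.3086 × 1763.2 = 544.12 mGal
Free-air anomaly = 980073.58 − 980325.54 + (544.12) = 292.16 mGal
Bouguer slab correction = 0.04193 × 2.36 × 1763.2 = 174.48 mGal
Simple Bouguer anomaly = 292.16 − (174.48) = 117.68 mGal
Complete Bouguer anomaly = 117.68 + 5.01 = 122.69 mGal

122.7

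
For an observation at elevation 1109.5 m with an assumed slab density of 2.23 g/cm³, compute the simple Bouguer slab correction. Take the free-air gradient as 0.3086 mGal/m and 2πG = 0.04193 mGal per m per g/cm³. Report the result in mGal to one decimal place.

103.7

Bouguer slab correction = 0.04193 × 2.23 × 1109.5 = 103.7 mGal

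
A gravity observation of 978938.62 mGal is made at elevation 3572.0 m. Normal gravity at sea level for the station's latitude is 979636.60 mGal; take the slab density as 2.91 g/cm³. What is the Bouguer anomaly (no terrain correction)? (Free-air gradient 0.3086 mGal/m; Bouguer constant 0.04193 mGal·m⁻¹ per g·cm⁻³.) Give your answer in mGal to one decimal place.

Free-air correction = 0.3086 × 3572.0 = 1102.32 mGal
Free-air anomaly = 978938.62 − 979636.60 + (1102.32) = 404.34 mGal
Bouguer slab correction = 0.04193 × 2.91 × 3572.0 = 435.84 mGal
Simple Bouguer anomaly = 404.34 − (435.84) = -31.50 mGal

-31.5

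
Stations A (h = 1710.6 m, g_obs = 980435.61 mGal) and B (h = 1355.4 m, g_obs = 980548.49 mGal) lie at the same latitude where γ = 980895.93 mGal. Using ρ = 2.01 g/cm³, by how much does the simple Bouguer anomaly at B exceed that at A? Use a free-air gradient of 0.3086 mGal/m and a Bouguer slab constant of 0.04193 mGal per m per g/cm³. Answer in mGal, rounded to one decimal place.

Δg_SB(A) = 980435.61 − 980895.93 + 0.3086×1710.6 − 0.04193×2.01×1710.6 = -76.60 mGal
Δg_SB(B) = 980548.49 − 980895.93 + 0.3086×1355.4 − 0.04193×2.01×1355.4 = -43.40 mGal
Difference = -43.40 − (-76.60) = 33.20 mGal

33.2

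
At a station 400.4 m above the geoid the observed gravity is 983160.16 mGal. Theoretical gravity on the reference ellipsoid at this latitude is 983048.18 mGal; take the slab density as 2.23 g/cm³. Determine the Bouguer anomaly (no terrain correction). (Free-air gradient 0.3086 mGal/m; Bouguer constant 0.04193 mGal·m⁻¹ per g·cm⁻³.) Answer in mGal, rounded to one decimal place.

198.1

Free-air correction = 0.3086 × 400.4 = 123.56 mGal
Free-air anomaly = 983160.16 − 983048.18 + (123.56) = 235.54 mGal
Bouguer slab correction = 0.04193 × 2.23 × 400.4 = 37.44 mGal
Simple Bouguer anomaly = 235.54 − (37.44) = 198.10 mGal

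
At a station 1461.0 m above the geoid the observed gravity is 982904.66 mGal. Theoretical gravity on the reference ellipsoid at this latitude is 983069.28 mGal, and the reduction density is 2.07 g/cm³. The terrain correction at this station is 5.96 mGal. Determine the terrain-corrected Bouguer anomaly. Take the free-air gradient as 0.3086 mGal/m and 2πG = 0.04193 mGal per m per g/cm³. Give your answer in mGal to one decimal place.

Free-air correction = 0.3086 × 1461.0 = 450.86 mGal
Free-air anomaly = 982904.66 − 983069.28 + (450.86) = 286.24 mGal
Bouguer slab correction = 0.04193 × 2.07 × 1461.0 = 126.81 mGal
Simple Bouguer anomaly = 286.24 − (126.81) = 159.43 mGal
Complete Bouguer anomaly = 159.43 + 5.96 = 165.39 mGal

165.4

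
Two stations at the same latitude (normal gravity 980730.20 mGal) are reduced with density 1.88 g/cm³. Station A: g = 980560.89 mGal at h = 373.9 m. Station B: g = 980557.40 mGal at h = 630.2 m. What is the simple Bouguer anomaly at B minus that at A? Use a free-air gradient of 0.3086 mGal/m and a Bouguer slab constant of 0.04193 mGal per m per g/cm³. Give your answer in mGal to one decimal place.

55.4

Δg_SB(A) = 980560.89 − 980730.20 + 0.3086×373.9 − 0.04193×1.88×373.9 = -83.40 mGal
Δg_SB(B) = 980557.40 − 980730.20 + 0.3086×630.2 − 0.04193×1.88×630.2 = -28.00 mGal
Difference = -28.00 − (-83.40) = 55.40 mGal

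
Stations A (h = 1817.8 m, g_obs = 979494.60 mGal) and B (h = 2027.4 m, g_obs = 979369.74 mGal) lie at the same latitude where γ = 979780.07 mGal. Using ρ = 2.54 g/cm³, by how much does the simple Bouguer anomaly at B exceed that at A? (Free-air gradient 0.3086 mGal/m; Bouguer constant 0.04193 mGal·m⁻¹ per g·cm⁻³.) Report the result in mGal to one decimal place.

-82.5

Δg_SB(A) = 979494.60 − 979780.07 + 0.3086×1817.8 − 0.04193×2.54×1817.8 = 81.90 mGal
Δg_SB(B) = 979369.74 − 979780.07 + 0.3086×2027.4 − 0.04193×2.54×2027.4 = -0.60 mGal
Difference = -0.60 − (81.90) = -82.50 mGal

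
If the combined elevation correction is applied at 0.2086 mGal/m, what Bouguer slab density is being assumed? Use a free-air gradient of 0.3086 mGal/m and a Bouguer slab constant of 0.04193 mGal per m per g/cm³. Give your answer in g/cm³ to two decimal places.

0.2086 = 0.3086 − 0.04193 × ρ
ρ = (0.3086 − 0.2086) / 0.04193 = 2.38 g/cm³

2.38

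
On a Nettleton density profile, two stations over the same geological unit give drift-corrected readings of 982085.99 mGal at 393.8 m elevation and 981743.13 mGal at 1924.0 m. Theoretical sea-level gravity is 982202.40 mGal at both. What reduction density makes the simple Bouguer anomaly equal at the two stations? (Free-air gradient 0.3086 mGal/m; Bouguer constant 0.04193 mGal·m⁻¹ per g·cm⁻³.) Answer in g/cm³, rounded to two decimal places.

2.02

Δg_obs = 981743.13 − 982085.99 = -342.86 mGal over Δh = 1924.0 − 393.8 = 1530.2 m
Equal Bouguer anomalies ⇒ Δg_obs + (0.3086 − 0.04193ρ)·Δh = 0
0.3086 − 0.04193ρ = −Δg_obs/Δh = 0.22406
ρ = (0.3086 − 0.22406) / 0.04193 = 2.02 g/cm³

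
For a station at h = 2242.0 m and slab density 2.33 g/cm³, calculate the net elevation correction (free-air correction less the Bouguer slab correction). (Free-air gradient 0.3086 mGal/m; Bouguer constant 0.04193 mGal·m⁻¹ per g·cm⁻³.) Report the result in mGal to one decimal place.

Combined gradient = 0.3086 − 0.04193 × 2.33 = 0.2109031 mGal/m
Combined elevation correction = 0.2109031 × 2242.0 = 472.8 mGal

472.8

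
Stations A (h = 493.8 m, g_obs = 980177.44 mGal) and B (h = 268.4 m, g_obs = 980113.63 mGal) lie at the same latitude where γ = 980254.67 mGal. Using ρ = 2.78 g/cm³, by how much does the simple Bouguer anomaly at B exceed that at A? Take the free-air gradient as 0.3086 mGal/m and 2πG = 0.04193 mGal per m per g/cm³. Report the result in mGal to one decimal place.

-107.1

Δg_SB(A) = 980177.44 − 980254.67 + 0.3086×493.8 − 0.04193×2.78×493.8 = 17.60 mGal
Δg_SB(B) = 980113.63 − 980254.67 + 0.3086×268.4 − 0.04193×2.78×268.4 = -89.50 mGal
Difference = -89.50 − (17.60) = -107.10 mGal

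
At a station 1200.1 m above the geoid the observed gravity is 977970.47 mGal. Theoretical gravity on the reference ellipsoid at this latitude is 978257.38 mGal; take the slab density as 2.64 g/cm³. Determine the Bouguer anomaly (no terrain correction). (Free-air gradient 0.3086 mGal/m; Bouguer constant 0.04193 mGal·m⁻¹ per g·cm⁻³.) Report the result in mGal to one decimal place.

Free-air correction = 0.3086 × 1200.1 = 370.35 mGal
Free-air anomaly = 977970.47 − 978257.38 + (370.35) = 83.44 mGal
Bouguer slab correction = 0.04193 × 2.64 × 1200.1 = 132.85 mGal
Simple Bouguer anomaly = 83.44 − (132.85) = -49.41 mGal

-49.4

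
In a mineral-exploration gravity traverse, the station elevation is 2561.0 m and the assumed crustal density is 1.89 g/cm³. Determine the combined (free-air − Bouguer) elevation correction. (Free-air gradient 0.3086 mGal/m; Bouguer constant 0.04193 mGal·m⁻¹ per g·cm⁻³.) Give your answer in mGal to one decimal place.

Combined gradient = 0.3086 − 0.04193 × 1.89 = 0.2293523 mGal/m
Combined elevation correction = 0.2293523 × 2561.0 = 587.4 mGal

587.4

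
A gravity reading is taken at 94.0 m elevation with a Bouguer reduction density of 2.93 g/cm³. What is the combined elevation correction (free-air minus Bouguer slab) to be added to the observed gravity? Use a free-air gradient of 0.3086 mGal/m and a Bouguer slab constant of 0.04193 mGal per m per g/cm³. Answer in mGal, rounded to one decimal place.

Combined gradient = 0.3086 − 0.04193 × 2.93 = 0.1857451 mGal/m
Combined elevation correction = 0.1857451 × 94.0 = 17.5 mGal

17.5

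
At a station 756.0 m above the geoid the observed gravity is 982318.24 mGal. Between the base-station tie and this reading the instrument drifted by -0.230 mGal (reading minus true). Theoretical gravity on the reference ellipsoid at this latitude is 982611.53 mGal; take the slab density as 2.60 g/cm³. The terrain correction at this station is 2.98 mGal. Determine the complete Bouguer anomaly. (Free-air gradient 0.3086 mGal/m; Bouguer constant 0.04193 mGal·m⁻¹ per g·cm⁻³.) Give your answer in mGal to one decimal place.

Drift-corrected reading = 982318.24 − (-0.230) = 982318.470 mGal
Free-air correction = 0.3086 × 756.0 = 233.30 mGal
Free-air anomaly = 982318.470 − 982611.53 + (233.30) = -59.760 mGal
Bouguer slab correction = 0.04193 × 2.60 × 756.0 = 82.42 mGal
Simple Bouguer anomaly = -59.760 − (82.42) = -142.180 mGal
Complete Bouguer anomaly = -142.180 + 2.98 = -139.200 mGal

-139.2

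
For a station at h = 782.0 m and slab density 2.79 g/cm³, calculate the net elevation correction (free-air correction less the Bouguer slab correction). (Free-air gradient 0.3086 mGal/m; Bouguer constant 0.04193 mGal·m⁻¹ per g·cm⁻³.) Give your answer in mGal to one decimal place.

Combined gradient = 0.3086 − 0.04193 × 2.79 = 0.1916153 mGal/m
Combined elevation correction = 0.1916153 × 782.0 = 149.8 mGal

149.8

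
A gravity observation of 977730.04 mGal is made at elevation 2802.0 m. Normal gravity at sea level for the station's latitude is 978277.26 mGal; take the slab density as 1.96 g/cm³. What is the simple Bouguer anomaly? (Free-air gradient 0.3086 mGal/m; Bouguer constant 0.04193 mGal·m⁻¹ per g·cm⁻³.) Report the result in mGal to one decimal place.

Free-air correction = 0.3086 × 2802.0 = 864.70 mGal
Free-air anomaly = 977730.04 − 978277.26 + (864.70) = 317.48 mGal
Bouguer slab correction = 0.04193 × 1.96 × 2802.0 = 230.28 mGal
Simple Bouguer anomaly = 317.48 − (230.28) = 87.20 mGal

87.2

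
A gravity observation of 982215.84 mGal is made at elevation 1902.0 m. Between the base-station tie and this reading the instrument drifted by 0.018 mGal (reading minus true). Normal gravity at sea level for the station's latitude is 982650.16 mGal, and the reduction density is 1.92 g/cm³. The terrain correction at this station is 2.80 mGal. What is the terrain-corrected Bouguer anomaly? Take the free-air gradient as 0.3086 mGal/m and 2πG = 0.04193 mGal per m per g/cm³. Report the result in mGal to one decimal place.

Drift-corrected reading = 982215.84 − (0.018) = 982215.822 mGal
Free-air correction = 0.3086 × 1902.0 = 586.96 mGal
Free-air anomaly = 982215.822 − 982650.16 + (586.96) = 152.622 mGal
Bouguer slab correction = 0.04193 × 1.92 × 1902.0 = 153.12 mGal
Simple Bouguer anomaly = 152.622 − (153.12) = -0.498 mGal
Complete Bouguer anomaly = -0.498 + 2.80 = 2.302 mGal

2.3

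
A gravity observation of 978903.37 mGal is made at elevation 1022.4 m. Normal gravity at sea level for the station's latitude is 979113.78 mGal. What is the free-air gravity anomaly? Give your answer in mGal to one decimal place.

105.1

Free-air correction = 0.3086 × 1022.4 = 315.51 mGal
Free-air anomaly = 978903.37 − 979113.78 + (315.51) = 105.10 mGal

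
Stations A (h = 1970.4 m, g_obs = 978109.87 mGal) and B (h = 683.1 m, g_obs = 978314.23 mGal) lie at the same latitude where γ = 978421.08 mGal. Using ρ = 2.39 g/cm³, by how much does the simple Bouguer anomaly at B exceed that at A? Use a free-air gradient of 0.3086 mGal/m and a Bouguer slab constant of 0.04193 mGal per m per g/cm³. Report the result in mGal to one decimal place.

Δg_SB(A) = 978109.87 − 978421.08 + 0.3086×1970.4 − 0.04193×2.39×1970.4 = 99.40 mGal
Δg_SB(B) = 978314.23 − 978421.08 + 0.3086×683.1 − 0.04193×2.39×683.1 = 35.50 mGal
Difference = 35.50 − (99.40) = -63.90 mGal

-63.9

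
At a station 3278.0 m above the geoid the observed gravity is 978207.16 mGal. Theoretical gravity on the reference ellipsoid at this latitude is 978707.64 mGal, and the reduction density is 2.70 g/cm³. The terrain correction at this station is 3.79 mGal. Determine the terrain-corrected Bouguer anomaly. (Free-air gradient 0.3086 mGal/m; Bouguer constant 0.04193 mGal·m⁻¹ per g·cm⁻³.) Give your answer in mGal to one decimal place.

Free-air correction = 0.3086 × 3278.0 = 1011.59 mGal
Free-air anomaly = 978207.16 − 978707.64 + (1011.59) = 511.11 mGal
Bouguer slab correction = 0.04193 × 2.70 × 3278.0 = 371.11 mGal
Simple Bouguer anomaly = 511.11 − (371.11) = 140.00 mGal
Complete Bouguer anomaly = 140.00 + 3.79 = 143.79 mGal

143.8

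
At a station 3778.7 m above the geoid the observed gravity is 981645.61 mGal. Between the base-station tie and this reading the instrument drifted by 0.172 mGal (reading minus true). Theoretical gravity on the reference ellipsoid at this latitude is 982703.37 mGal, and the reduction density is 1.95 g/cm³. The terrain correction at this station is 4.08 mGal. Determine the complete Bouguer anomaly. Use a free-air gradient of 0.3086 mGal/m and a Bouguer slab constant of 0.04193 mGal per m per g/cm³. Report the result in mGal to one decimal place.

-196.7

Drift-corrected reading = 981645.61 − (0.172) = 981645.438 mGal
Free-air correction = 0.3086 × 3778.7 = 1166.11 mGal
Free-air anomaly = 981645.438 − 982703.37 + (1166.11) = 108.178 mGal
Bouguer slab correction = 0.04193 × 1.95 × 3778.7 = 308.96 mGal
Simple Bouguer anomaly = 108.178 − (308.96) = -200.782 mGal
Complete Bouguer anomaly = -200.782 + 4.08 = -196.702 mGal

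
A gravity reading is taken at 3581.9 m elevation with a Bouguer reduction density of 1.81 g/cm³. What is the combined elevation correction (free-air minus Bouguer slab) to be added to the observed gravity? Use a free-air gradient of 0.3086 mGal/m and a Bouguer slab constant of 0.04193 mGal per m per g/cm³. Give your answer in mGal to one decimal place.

833.5

Combined gradient = 0.3086 − 0.04193 × 1.81 = 0.2327067 mGal/m
Combined elevation correction = 0.2327067 × 3581.9 = 833.5 mGal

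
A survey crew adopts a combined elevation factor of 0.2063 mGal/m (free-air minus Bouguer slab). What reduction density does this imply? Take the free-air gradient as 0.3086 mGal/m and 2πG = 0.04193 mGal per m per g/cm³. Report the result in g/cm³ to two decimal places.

2.44

0.2063 = 0.3086 − 0.04193 × ρ
ρ = (0.3086 − 0.2063) / 0.04193 = 2.44 g/cm³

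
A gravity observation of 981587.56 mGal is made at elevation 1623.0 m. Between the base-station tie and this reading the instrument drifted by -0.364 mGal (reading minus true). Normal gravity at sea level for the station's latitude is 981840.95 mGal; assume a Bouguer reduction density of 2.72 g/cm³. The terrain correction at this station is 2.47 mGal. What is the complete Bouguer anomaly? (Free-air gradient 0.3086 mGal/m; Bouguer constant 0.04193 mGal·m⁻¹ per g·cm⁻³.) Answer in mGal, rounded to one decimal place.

Drift-corrected reading = 981587.56 − (-0.364) = 981587.924 mGal
Free-air correction = 0.3086 × 1623.0 = 500.86 mGal
Free-air anomaly = 981587.924 − 981840.95 + (500.86) = 247.834 mGal
Bouguer slab correction = 0.04193 × 2.72 × 1623.0 = 185.10 mGal
Simple Bouguer anomaly = 247.834 − (185.10) = 62.734 mGal
Complete Bouguer anomaly = 62.734 + 2.47 = 65.204 mGal

65.2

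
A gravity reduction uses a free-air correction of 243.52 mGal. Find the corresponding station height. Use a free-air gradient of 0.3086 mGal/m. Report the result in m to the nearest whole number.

789

h = 243.52 / 0.3086 = 789.11 m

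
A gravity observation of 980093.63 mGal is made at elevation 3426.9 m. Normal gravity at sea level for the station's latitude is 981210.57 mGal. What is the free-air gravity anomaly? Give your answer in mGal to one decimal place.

Free-air correction = 0.3086 × 3426.9 = 1057.54 mGal
Free-air anomaly = 980093.63 − 981210.57 + (1057.54) = -59.40 mGal

-59.4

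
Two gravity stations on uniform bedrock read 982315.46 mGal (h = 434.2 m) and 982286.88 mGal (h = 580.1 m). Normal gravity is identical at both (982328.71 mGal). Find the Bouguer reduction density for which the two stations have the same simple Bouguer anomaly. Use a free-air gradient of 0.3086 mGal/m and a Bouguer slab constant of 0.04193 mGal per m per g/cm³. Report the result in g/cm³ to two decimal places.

Δg_obs = 982286.88 − 982315.46 = -28.58 mGal over Δh = 580.1 − 434.2 = 145.9 m
Equal Bouguer anomalies ⇒ Δg_obs + (0.3086 − 0.04193ρ)·Δh = 0
0.3086 − 0.04193ρ = −Δg_obs/Δh = 0.19589
ρ = (0.3086 − 0.19589) / 0.04193 = 2.69 g/cm³

2.69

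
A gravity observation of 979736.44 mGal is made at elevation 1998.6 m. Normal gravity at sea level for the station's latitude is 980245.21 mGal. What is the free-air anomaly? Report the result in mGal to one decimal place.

108.0

Free-air correction = 0.3086 × 1998.6 = 616.77 mGal
Free-air anomaly = 979736.44 − 980245.21 + (616.77) = 108.00 mGal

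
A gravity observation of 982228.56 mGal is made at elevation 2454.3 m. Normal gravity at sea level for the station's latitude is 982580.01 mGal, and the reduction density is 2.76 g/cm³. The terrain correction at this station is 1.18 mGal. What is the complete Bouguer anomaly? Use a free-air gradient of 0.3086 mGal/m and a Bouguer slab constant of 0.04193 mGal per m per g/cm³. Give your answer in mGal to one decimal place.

123.1

Free-air correction = 0.3086 × 2454.3 = 757.40 mGal
Free-air anomaly = 982228.56 − 982580.01 + (757.40) = 405.95 mGal
Bouguer slab correction = 0.04193 × 2.76 × 2454.3 = 284.03 mGal
Simple Bouguer anomaly = 405.95 − (284.03) = 121.92 mGal
Complete Bouguer anomaly = 121.92 + 1.18 = 123.10 mGal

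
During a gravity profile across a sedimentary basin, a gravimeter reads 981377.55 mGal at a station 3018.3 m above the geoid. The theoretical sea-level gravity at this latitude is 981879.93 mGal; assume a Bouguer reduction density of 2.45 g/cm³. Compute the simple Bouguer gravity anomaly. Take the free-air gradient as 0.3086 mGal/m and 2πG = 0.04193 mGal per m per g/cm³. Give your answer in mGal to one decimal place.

119.0

Free-air correction = 0.3086 × 3018.3 = 931.45 mGal
Free-air anomaly = 981377.55 − 981879.93 + (931.45) = 429.07 mGal
Bouguer slab correction = 0.04193 × 2.45 × 3018.3 = 310.07 mGal
Simple Bouguer anomaly = 429.07 − (310.07) = 119.00 mGal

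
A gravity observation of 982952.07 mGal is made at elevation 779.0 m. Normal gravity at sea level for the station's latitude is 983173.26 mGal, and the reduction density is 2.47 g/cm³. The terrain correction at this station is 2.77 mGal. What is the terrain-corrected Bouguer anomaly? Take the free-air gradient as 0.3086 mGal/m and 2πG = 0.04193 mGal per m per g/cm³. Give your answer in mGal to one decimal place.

-58.7

Free-air correction = 0.3086 × 779.0 = 240.40 mGal
Free-air anomaly = 982952.07 − 983173.26 + (240.40) = 19.21 mGal
Bouguer slab correction = 0.04193 × 2.47 × 779.0 = 80.68 mGal
Simple Bouguer anomaly = 19.21 − (80.68) = -61.47 mGal
Complete Bouguer anomaly = -61.47 + 2.77 = -58.70 mGal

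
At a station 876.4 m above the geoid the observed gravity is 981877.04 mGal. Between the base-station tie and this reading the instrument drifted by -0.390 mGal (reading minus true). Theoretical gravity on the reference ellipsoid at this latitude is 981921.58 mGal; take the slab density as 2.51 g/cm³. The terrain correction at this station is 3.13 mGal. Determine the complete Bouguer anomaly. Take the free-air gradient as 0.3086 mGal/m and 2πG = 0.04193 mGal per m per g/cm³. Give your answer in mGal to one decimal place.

137.2

Drift-corrected reading = 981877.04 − (-0.390) = 981877.430 mGal
Free-air correction = 0.3086 × 876.4 = 270.46 mGal
Free-air anomaly = 981877.430 − 981921.58 + (270.46) = 226.310 mGal
Bouguer slab correction = 0.04193 × 2.51 × 876.4 = 92.24 mGal
Simple Bouguer anomaly = 226.310 − (92.24) = 134.070 mGal
Complete Bouguer anomaly = 134.070 + 3.13 = 137.200 mGal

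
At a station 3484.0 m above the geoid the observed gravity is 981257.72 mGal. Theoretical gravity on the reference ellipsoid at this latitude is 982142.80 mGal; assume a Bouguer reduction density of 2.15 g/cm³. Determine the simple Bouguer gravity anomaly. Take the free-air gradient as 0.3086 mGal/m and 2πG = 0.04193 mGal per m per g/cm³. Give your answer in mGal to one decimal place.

Free-air correction = 0.3086 × 3484.0 = 1075.16 mGal
Free-air anomaly = 981257.72 − 982142.80 + (1075.16) = 190.08 mGal
Bouguer slab correction = 0.04193 × 2.15 × 3484.0 = 314.08 mGal
Simple Bouguer anomaly = 190.08 − (314.08) = -124.00 mGal

-124.0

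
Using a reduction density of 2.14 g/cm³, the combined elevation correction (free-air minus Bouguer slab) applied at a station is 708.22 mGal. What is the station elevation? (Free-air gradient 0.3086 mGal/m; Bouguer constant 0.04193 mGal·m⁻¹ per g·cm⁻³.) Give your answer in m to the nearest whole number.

3236

Combined gradient = 0.3086 − 0.04193 × 2.14 = 0.2188698 mGal/m
h = 708.22 / 0.2188698 = 3235.81 m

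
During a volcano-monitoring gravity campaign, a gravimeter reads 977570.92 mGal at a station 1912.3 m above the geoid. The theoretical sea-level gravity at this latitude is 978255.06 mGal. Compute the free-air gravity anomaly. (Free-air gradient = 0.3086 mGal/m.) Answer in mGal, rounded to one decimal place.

-94.0

Free-air correction = 0.3086 × 1912.3 = 590.14 mGal
Free-air anomaly = 977570.92 − 978255.06 + (590.14) = -94.00 mGal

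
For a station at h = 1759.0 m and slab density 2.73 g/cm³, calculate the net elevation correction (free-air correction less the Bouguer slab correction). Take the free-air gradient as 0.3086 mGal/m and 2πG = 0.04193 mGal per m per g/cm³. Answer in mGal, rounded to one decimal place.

Combined gradient = 0.3086 − 0.04193 × 2.73 = 0.1941311 mGal/m
Combined elevation correction = 0.1941311 × 1759.0 = 341.5 mGal

341.5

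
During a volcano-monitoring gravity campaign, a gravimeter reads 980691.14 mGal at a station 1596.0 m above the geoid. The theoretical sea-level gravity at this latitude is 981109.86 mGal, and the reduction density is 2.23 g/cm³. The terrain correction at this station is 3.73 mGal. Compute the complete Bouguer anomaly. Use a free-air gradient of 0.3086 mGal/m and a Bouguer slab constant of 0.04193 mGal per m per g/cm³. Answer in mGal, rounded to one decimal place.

Free-air correction = 0.3086 × 1596.0 = 492.53 mGal
Free-air anomaly = 980691.14 − 981109.86 + (492.53) = 73.81 mGal
Bouguer slab correction = 0.04193 × 2.23 × 1596.0 = 149.23 mGal
Simple Bouguer anomaly = 73.81 − (149.23) = -75.42 mGal
Complete Bouguer anomaly = -75.42 + 3.73 = -71.69 mGal

-71.7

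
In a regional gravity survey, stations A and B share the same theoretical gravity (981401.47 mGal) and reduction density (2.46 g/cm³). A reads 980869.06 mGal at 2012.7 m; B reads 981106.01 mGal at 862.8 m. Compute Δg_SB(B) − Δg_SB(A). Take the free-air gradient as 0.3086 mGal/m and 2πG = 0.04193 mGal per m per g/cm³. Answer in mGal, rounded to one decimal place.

Δg_SB(A) = 980869.06 − 981401.47 + 0.3086×2012.7 − 0.04193×2.46×2012.7 = -118.90 mGal
Δg_SB(B) = 981106.01 − 981401.47 + 0.3086×862.8 − 0.04193×2.46×862.8 = -118.20 mGal
Difference = -118.20 − (-118.90) = 0.70 mGal

0.7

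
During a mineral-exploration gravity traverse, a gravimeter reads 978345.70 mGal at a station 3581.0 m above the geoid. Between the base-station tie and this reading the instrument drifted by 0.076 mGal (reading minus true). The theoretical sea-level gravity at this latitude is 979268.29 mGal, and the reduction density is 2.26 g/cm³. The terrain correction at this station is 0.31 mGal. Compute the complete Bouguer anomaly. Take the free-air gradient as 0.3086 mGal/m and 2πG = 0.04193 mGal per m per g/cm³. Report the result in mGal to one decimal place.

Drift-corrected reading = 978345.70 − (0.076) = 978345.624 mGal
Free-air correction = 0.3086 × 3581.0 = 1105.10 mGal
Free-air anomaly = 978345.624 − 979268.29 + (1105.10) = 182.434 mGal
Bouguer slab correction = 0.04193 × 2.26 × 3581.0 = 339.34 mGal
Simple Bouguer anomaly = 182.434 − (339.34) = -156.906 mGal
Complete Bouguer anomaly = -156.906 + 0.31 = -156.596 mGal

-156.6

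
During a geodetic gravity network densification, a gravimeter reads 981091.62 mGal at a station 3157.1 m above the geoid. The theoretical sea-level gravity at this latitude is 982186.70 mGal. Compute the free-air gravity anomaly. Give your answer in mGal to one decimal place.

Free-air correction = 0.3086 × 3157.1 = 974.28 mGal
Free-air anomaly = 981091.62 − 982186.70 + (974.28) = -120.80 mGal

-120.8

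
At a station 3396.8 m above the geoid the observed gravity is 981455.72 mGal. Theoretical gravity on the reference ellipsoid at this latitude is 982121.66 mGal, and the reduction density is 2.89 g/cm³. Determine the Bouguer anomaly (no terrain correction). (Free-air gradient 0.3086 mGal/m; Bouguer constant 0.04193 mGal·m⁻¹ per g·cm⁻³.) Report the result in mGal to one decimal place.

Free-air correction = 0.3086 × 3396.8 = 1048.25 mGal
Free-air anomaly = 981455.72 − 982121.66 + (1048.25) = 382.31 mGal
Bouguer slab correction = 0.04193 × 2.89 × 3396.8 = 411.62 mGal
Simple Bouguer anomaly = 382.31 − (411.62) = -29.31 mGal

-29.3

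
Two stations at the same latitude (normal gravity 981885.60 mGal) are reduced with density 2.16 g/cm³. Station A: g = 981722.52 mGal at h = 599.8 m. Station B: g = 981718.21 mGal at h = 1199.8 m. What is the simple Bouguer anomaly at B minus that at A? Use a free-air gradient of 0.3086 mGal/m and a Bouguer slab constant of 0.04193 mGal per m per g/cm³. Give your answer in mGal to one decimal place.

126.5

Δg_SB(A) = 981722.52 − 981885.60 + 0.3086×599.8 − 0.04193×2.16×599.8 = -32.30 mGal
Δg_SB(B) = 981718.21 − 981885.60 + 0.3086×1199.8 − 0.04193×2.16×1199.8 = 94.20 mGal
Difference = 94.20 − (-32.30) = 126.50 mGal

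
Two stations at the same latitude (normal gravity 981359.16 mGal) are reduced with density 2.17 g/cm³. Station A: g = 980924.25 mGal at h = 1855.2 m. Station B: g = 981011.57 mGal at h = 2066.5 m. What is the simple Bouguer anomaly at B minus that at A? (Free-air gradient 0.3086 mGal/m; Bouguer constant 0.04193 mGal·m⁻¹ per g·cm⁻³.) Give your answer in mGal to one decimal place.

Δg_SB(A) = 980924.25 − 981359.16 + 0.3086×1855.2 − 0.04193×2.17×1855.2 = -31.20 mGal
Δg_SB(B) = 981011.57 − 981359.16 + 0.3086×2066.5 − 0.04193×2.17×2066.5 = 102.10 mGal
Difference = 102.10 − (-31.20) = 133.30 mGal

133.3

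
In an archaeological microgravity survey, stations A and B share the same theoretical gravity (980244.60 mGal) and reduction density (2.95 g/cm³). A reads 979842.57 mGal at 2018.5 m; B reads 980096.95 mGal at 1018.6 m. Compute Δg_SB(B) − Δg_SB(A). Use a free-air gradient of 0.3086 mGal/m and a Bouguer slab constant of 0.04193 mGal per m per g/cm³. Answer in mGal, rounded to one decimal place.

69.5

Δg_SB(A) = 979842.57 − 980244.60 + 0.3086×2018.5 − 0.04193×2.95×2018.5 = -28.80 mGal
Δg_SB(B) = 980096.95 − 980244.60 + 0.3086×1018.6 − 0.04193×2.95×1018.6 = 40.70 mGal
Difference = 40.70 − (-28.80) = 69.50 mGal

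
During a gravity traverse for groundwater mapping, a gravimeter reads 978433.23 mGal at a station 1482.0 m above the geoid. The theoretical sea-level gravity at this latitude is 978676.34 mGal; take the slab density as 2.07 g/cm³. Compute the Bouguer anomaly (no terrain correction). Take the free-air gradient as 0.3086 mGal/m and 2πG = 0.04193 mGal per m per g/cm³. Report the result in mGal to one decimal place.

Free-air correction = 0.3086 × 1482.0 = 457.35 mGal
Free-air anomaly = 978433.23 − 978676.34 + (457.35) = 214.24 mGal
Bouguer slab correction = 0.04193 × 2.07 × 1482.0 = 128.63 mGal
Simple Bouguer anomaly = 214.24 − (128.63) = 85.61 mGal

85.6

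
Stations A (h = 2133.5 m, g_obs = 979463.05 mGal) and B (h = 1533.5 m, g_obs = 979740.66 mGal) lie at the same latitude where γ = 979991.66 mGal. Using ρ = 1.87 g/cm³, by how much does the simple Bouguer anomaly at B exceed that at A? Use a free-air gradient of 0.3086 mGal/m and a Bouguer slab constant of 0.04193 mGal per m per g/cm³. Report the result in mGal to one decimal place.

139.5

Δg_SB(A) = 979463.05 − 979991.66 + 0.3086×2133.5 − 0.04193×1.87×2133.5 = -37.50 mGal
Δg_SB(B) = 979740.66 − 979991.66 + 0.3086×1533.5 − 0.04193×1.87×1533.5 = 102.00 mGal
Difference = 102.00 − (-37.50) = 139.50 mGal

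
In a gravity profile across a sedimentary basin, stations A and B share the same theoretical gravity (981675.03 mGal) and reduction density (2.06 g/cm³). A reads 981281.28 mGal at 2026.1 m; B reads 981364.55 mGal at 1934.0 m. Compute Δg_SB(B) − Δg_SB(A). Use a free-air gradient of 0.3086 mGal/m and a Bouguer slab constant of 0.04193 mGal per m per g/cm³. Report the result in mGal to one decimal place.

62.8

Δg_SB(A) = 981281.28 − 981675.03 + 0.3086×2026.1 − 0.04193×2.06×2026.1 = 56.50 mGal
Δg_SB(B) = 981364.55 − 981675.03 + 0.3086×1934.0 − 0.04193×2.06×1934.0 = 119.30 mGal
Difference = 119.30 − (56.50) = 62.80 mGal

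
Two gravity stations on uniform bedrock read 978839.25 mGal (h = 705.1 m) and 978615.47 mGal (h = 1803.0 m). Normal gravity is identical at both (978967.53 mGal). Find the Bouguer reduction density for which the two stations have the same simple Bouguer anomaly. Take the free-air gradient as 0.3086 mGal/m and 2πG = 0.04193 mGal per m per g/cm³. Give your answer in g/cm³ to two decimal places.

2.50

Δg_obs = 978615.47 − 978839.25 = -223.78 mGal over Δh = 1803.0 − 705.1 = 1097.9 m
Equal Bouguer anomalies ⇒ Δg_obs + (0.3086 − 0.04193ρ)·Δh = 0
0.3086 − 0.04193ρ = −Δg_obs/Δh = 0.20383
ρ = (0.3086 − 0.20383) / 0.04193 = 2.50 g/cm³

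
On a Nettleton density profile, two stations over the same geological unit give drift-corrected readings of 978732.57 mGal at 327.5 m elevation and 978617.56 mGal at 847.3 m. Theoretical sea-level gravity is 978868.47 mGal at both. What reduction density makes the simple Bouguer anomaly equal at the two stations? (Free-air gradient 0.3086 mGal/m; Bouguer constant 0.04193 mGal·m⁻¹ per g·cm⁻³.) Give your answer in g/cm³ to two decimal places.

2.08

Δg_obs = 978617.56 − 978732.57 = -115.01 mGal over Δh = 847.3 − 327.5 = 519.8 m
Equal Bouguer anomalies ⇒ Δg_obs + (0.3086 − 0.04193ρ)·Δh = 0
0.3086 − 0.04193ρ = −Δg_obs/Δh = 0.22126
ρ = (0.3086 − 0.22126) / 0.04193 = 2.08 g/cm³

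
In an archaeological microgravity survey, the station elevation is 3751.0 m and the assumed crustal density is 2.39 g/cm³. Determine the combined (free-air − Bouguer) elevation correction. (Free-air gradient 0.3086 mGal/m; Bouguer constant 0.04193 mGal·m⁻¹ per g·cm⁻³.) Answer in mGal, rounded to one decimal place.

Combined gradient = 0.3086 − 0.04193 × 2.39 = 0.2083873 mGal/m
Combined elevation correction = 0.2083873 × 3751.0 = 781.7 mGal

781.7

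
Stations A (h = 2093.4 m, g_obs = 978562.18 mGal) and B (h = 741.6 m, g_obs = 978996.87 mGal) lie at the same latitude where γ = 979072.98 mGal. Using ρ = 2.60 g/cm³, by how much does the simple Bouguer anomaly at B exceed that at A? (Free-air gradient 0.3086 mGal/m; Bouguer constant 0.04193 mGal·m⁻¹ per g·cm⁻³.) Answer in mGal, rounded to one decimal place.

164.9

Δg_SB(A) = 978562.18 − 979072.98 + 0.3086×2093.4 − 0.04193×2.60×2093.4 = -93.00 mGal
Δg_SB(B) = 978996.87 − 979072.98 + 0.3086×741.6 − 0.04193×2.60×741.6 = 71.90 mGal
Difference = 71.90 − (-93.00) = 164.90 mGal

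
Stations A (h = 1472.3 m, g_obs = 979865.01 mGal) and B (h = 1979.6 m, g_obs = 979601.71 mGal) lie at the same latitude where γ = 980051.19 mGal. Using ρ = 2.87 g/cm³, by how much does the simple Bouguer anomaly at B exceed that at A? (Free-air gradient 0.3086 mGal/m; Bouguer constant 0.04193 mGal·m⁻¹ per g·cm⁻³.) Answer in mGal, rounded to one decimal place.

Δg_SB(A) = 979865.01 − 980051.19 + 0.3086×1472.3 − 0.04193×2.87×1472.3 = 91.00 mGal
Δg_SB(B) = 979601.71 − 980051.19 + 0.3086×1979.6 − 0.04193×2.87×1979.6 = -76.80 mGal
Difference = -76.80 − (91.00) = -167.80 mGal

-167.8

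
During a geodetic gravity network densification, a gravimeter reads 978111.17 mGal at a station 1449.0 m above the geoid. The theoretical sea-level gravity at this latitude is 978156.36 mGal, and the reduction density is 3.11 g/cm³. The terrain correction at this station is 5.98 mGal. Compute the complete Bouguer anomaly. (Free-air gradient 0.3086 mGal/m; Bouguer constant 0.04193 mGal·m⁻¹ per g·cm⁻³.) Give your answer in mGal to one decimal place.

219.0

Free-air correction = 0.3086 × 1449.0 = 447.16 mGal
Free-air anomaly = 978111.17 − 978156.36 + (447.16) = 401.97 mGal
Bouguer slab correction = 0.04193 × 3.11 × 1449.0 = 188.95 mGal
Simple Bouguer anomaly = 401.97 − (188.95) = 213.02 mGal
Complete Bouguer anomaly = 213.02 + 5.98 = 219.00 mGal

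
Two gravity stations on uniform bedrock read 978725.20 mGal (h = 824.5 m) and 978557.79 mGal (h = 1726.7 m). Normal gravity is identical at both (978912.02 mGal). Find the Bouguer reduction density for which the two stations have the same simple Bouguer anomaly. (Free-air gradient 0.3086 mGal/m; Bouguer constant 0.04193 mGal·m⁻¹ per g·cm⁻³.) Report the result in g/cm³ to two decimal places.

2.93

Δg_obs = 978557.79 − 978725.20 = -167.41 mGal over Δh = 1726.7 − 824.5 = 902.2 m
Equal Bouguer anomalies ⇒ Δg_obs + (0.3086 − 0.04193ρ)·Δh = 0
0.3086 − 0.04193ρ = −Δg_obs/Δh = 0.18556
ρ = (0.3086 − 0.18556) / 0.04193 = 2.93 g/cm³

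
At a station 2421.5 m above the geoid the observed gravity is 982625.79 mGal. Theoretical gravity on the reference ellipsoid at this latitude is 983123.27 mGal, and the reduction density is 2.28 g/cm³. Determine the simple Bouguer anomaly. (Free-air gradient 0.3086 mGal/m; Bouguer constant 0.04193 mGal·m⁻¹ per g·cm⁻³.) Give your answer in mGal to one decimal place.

18.3

Free-air correction = 0.3086 × 2421.5 = 747.27 mGal
Free-air anomaly = 982625.79 − 983123.27 + (747.27) = 249.79 mGal
Bouguer slab correction = 0.04193 × 2.28 × 2421.5 = 231.50 mGal
Simple Bouguer anomaly = 249.79 − (231.50) = 18.29 mGal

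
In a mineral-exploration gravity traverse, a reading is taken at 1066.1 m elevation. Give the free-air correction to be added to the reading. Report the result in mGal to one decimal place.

Free-air correction = 0.3086 × 1066.1 = 329.0 mGal

329.0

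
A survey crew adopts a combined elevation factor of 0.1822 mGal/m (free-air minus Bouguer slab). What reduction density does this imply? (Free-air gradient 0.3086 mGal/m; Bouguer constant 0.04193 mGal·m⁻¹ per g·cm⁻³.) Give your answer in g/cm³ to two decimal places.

3.01

0.1822 = 0.3086 − 0.04193 × ρ
ρ = (0.3086 − 0.1822) / 0.04193 = 3.01 g/cm³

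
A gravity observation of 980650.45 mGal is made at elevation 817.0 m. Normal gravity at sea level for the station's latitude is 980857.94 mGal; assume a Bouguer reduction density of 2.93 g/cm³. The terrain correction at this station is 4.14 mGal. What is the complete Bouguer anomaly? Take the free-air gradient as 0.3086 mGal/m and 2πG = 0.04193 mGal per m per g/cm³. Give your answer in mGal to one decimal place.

Free-air correction = 0.3086 × 817.0 = 252.13 mGal
Free-air anomaly = 980650.45 − 980857.94 + (252.13) = 44.64 mGal
Bouguer slab correction = 0.04193 × 2.93 × 817.0 = 100.37 mGal
Simple Bouguer anomaly = 44.64 − (100.37) = -55.73 mGal
Complete Bouguer anomaly = -55.73 + 4.14 = -51.59 mGal

-51.6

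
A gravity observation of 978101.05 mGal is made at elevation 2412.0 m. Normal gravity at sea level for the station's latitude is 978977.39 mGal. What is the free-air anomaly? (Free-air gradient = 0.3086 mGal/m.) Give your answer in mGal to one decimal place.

Free-air correction = 0.3086 × 2412.0 = 744.34 mGal
Free-air anomaly = 978101.05 − 978977.39 + (744.34) = -132.00 mGal

-132.0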